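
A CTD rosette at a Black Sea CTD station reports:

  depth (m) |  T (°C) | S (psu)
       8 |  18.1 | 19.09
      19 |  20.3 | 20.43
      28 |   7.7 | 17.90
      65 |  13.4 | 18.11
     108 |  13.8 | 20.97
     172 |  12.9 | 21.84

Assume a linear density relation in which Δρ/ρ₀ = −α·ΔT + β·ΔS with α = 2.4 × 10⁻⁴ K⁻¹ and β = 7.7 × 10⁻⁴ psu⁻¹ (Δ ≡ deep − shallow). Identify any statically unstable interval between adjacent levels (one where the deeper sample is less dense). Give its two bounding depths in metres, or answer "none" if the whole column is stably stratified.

28–65 m

Evaluate Δρ/ρ₀ = −αΔT + βΔS across each adjacent pair:
  8–19 m: −αΔT+βΔS = −(2.4 × 10⁻⁴)(+2.2)+(7.7 × 10⁻⁴)(+1.34) = 5.0 × 10⁻⁴ → stable
  19–28 m: −αΔT+βΔS = −(2.4 × 10⁻⁴)(-12.6)+(7.7 × 10⁻⁴)(-2.53) = 1.1 × 10⁻³ → stable
  28–65 m: −αΔT+βΔS = −(2.4 × 10⁻⁴)(+5.7)+(7.7 × 10⁻⁴)(+0.21) = -1.2 × 10⁻³ → UNSTABLE
  65–108 m: −αΔT+βΔS = −(2.4 × 10⁻⁴)(+0.4)+(7.7 × 10⁻⁴)(+2.86) = 2.1 × 10⁻³ → stable
  108–172 m: −αΔT+βΔS = −(2.4 × 10⁻⁴)(-0.9)+(7.7 × 10⁻⁴)(+0.87) = 8.9 × 10⁻⁴ → stable
The 28–65 m interval has Δρ < 0: lighter water underlies denser water.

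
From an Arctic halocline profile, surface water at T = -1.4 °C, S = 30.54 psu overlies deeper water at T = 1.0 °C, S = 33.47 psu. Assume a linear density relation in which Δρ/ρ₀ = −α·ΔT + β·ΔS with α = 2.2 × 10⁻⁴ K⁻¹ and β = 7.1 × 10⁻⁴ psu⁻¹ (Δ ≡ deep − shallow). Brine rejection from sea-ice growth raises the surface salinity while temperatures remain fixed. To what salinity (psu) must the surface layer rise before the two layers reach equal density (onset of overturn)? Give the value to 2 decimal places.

Neutral buoyancy requires −α(T_deep − T_surf) + β(S_deep − S_surf′) = 0.
S_surf′ = S_deep − (α/β)·ΔT = 33.47 − (2.2 × 10⁻⁴/7.1 × 10⁻⁴)·(+2.4) = 32.7263 psu.
Increase required: 32.7263 − 30.54 = 2.1863 psu.

32.73 psu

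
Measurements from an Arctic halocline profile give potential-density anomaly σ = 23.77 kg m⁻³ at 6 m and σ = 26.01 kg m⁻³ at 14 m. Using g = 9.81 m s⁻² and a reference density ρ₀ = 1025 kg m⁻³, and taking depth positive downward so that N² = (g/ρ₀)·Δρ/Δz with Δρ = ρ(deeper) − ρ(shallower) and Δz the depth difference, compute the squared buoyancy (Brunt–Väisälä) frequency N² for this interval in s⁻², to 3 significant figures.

2.68 × 10⁻³ s⁻²

Δρ = 1026.01 − 1023.77 = 2.24 kg m⁻³ over Δz = 14 − 6 = 8 m.
N² = (9.81/1025) × (2.24/8) = 2.6798 × 10⁻³ s⁻² ≈ 2.68 × 10⁻³ s⁻².
A positive N² confirms static stability across the interval.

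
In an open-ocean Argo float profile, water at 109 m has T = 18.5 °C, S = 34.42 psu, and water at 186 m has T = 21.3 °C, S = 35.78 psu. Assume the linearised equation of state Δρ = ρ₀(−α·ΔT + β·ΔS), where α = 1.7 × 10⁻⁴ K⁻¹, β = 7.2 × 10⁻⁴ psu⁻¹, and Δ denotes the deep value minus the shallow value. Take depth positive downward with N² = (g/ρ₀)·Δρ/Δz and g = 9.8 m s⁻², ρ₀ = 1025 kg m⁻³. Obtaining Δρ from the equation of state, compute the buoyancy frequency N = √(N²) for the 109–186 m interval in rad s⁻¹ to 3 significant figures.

ΔT = +2.8 K, ΔS = +1.36 psu (deep − shallow).
Δρ/ρ₀ = −αΔT + βΔS = -4.76 × 10⁻⁴ + 9.792 × 10⁻⁴ = 5.032 × 10⁻⁴, so Δρ ≈ 0.5158 kg m⁻³.
N² = (g/ρ₀)·Δρ/Δz = g·(Δρ/ρ₀)/Δz = 9.8 × 5.032 × 10⁻⁴ / 77 = 6.4044 × 10⁻⁵ s⁻².
N = √(6.4044 × 10⁻⁵) = 8.0027 × 10⁻³ rad s⁻¹ ≈ 8.00 × 10⁻³ rad s⁻¹.

8.00 × 10⁻³ rad s⁻¹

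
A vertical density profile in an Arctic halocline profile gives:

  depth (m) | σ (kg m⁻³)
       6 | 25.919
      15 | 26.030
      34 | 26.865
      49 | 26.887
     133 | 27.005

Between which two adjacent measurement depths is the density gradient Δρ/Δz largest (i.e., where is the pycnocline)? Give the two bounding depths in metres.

15–34 m

Compute the density gradient over each adjacent pair:
  6–15 m: Δρ/Δz = 0.111/9 = 0.012 kg m⁻⁴
  15–34 m: Δρ/Δz = 0.835/19 = 0.044 kg m⁻⁴
  34–49 m: Δρ/Δz = 0.022/15 = 1.5 × 10⁻³ kg m⁻⁴
  49–133 m: Δρ/Δz = 0.118/84 = 1.4 × 10⁻³ kg m⁻⁴
The largest gradient is in the 15–34 m interval — the pycnocline.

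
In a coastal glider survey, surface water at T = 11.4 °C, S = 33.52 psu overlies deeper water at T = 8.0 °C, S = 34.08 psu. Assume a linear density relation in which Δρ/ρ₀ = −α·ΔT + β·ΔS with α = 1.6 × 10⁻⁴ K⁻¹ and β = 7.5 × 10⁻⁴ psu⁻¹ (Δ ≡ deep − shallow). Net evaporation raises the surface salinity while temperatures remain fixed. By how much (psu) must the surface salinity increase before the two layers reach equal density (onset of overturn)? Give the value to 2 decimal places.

Neutral buoyancy requires −α(T_deep − T_surf) + β(S_deep − S_surf′) = 0.
S_surf′ = S_deep − (α/β)·ΔT = 34.08 − (1.6 × 10⁻⁴/7.5 × 10⁻⁴)·(-3.4) = 34.8053 psu.
Increase required: 34.8053 − 33.52 = 1.2853 psu.

1.29 psu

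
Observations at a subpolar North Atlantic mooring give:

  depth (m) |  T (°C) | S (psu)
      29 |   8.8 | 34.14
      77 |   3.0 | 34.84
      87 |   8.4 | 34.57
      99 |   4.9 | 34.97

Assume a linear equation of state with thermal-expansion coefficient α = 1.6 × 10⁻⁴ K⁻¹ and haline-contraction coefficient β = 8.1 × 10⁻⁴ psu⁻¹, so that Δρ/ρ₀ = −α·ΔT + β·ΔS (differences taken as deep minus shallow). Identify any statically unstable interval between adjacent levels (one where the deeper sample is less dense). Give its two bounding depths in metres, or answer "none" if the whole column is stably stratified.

77–87 m

Evaluate Δρ/ρ₀ = −αΔT + βΔS across each adjacent pair:
  29–77 m: −αΔT+βΔS = −(1.6 × 10⁻⁴)(-5.8)+(8.1 × 10⁻⁴)(+0.70) = 1.5 × 10⁻³ → stable
  77–87 m: −αΔT+βΔS = −(1.6 × 10⁻⁴)(+5.4)+(8.1 × 10⁻⁴)(-0.27) = -1.1 × 10⁻³ → UNSTABLE
  87–99 m: −αΔT+βΔS = −(1.6 × 10⁻⁴)(-3.5)+(8.1 × 10⁻⁴)(+0.40) = 8.8 × 10⁻⁴ → stable
The 77–87 m interval has Δρ < 0: lighter water underlies denser water.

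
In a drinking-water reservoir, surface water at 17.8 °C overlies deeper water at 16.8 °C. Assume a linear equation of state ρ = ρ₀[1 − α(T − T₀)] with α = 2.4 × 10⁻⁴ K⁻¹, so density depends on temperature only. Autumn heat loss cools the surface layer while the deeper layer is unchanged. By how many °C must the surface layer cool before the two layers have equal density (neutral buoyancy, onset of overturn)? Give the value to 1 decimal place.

With temperature the only control, equal density requires T_surf′ = T_deep.
T_surf′ = 16.8 °C.
Cooling required: 17.8 − 16.8 = 1.0 °C.

1.0 °C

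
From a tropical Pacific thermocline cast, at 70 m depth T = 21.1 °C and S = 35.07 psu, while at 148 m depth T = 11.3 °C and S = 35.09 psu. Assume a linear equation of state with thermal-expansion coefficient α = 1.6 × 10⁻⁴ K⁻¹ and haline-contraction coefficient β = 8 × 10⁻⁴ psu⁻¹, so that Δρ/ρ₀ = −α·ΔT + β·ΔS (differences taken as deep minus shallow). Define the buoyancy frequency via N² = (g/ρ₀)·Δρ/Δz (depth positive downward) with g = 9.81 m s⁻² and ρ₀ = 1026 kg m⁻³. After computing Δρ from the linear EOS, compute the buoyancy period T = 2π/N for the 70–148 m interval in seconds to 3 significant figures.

ΔT = -9.8 K, ΔS = +0.02 psu (deep − shallow).
Δρ/ρ₀ = −αΔT + βΔS = 1.568 × 10⁻³ + 1.60 × 10⁻⁵ = 1.584 × 10⁻³, so Δρ ≈ 1.625 kg m⁻³.
N² = (g/ρ₀)·Δρ/Δz = g·(Δρ/ρ₀)/Δz = 9.81 × 1.584 × 10⁻³ / 78 = 1.9922 × 10⁻⁴ s⁻².
N = √(1.9922 × 10⁻⁴) = 0.014115 rad s⁻¹ → T = 2π/N = 445.14 s ≈ 445 s.

445 s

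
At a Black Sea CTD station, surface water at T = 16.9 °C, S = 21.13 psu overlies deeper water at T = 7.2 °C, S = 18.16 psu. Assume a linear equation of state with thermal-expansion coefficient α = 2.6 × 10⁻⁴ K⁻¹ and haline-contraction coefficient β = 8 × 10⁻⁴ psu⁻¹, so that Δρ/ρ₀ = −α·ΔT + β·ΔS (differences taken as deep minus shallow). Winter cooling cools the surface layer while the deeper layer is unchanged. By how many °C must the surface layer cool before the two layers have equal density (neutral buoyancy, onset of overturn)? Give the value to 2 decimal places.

Neutral buoyancy requires Δρ = 0, i.e. −α(T_deep − T_surf′) + β(S_deep − S_surf) = 0.
T_surf′ = T_deep − (β/α)·ΔS = 7.2 − (8 × 10⁻⁴/2.6 × 10⁻⁴)·(-2.97) = 16.3385 °C.
Cooling required: 16.9 − (16.3385) = 0.5615 °C.

0.56 °C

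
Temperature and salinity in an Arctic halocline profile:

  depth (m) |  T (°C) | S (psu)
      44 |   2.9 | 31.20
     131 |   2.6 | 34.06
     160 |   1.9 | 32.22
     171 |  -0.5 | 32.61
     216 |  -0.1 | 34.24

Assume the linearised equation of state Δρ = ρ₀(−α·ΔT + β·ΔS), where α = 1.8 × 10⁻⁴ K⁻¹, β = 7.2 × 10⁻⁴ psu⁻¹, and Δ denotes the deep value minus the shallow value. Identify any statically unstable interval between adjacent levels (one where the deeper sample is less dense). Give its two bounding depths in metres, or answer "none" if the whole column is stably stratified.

Evaluate Δρ/ρ₀ = −αΔT + βΔS across each adjacent pair:
  44–131 m: −αΔT+βΔS = −(1.8 × 10⁻⁴)(-0.3)+(7.2 × 10⁻⁴)(+2.86) = 2.1 × 10⁻³ → stable
  131–160 m: −αΔT+βΔS = −(1.8 × 10⁻⁴)(-0.7)+(7.2 × 10⁻⁴)(-1.84) = -1.2 × 10⁻³ → UNSTABLE
  160–171 m: −αΔT+βΔS = −(1.8 × 10⁻⁴)(-2.4)+(7.2 × 10⁻⁴)(+0.39) = 7.1 × 10⁻⁴ → stable
  171–216 m: −αΔT+βΔS = −(1.8 × 10⁻⁴)(+0.4)+(7.2 × 10⁻⁴)(+1.63) = 1.1 × 10⁻³ → stable
The 131–160 m interval has Δρ < 0: lighter water underlies denser water.

131–160 m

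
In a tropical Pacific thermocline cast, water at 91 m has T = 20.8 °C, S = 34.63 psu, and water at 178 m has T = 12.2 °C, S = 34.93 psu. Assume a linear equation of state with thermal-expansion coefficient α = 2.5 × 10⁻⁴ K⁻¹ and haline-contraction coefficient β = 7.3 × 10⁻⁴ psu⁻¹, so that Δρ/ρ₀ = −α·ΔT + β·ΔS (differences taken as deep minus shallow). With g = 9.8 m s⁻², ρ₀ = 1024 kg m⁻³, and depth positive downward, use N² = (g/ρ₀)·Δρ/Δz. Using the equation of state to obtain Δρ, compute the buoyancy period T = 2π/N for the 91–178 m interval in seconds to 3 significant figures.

ΔT = -8.6 K, ΔS = +0.30 psu (deep − shallow).
Δρ/ρ₀ = −αΔT + βΔS = 2.15 × 10⁻³ + 2.19 × 10⁻⁴ = 2.369 × 10⁻³, so Δρ ≈ 2.426 kg m⁻³.
N² = (g/ρ₀)·Δρ/Δz = g·(Δρ/ρ₀)/Δz = 9.8 × 2.369 × 10⁻³ / 87 = 2.6685 × 10⁻⁴ s⁻².
N = √(2.6685 × 10⁻⁴) = 0.016336 rad s⁻¹ → T = 2π/N = 384.62 s ≈ 385 s.

385 s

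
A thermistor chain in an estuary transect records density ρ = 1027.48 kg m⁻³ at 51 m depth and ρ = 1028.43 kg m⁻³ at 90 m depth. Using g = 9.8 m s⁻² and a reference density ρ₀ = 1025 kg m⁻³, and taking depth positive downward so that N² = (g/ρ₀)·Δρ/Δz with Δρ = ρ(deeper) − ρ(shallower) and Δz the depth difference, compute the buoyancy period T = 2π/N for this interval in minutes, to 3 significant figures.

6.86 min

Δρ = 1028.43 − 1027.48 = 0.95 kg m⁻³ over Δz = 90 − 51 = 39 m.
N² = (9.8/1025) × (0.95/39) = 2.3290 × 10⁻⁴ s⁻².
N = √(2.3290 × 10⁻⁴) = 0.015261 rad s⁻¹, so T = 2π/N = 411.72 s = 6.8620 min ≈ 6.86 min.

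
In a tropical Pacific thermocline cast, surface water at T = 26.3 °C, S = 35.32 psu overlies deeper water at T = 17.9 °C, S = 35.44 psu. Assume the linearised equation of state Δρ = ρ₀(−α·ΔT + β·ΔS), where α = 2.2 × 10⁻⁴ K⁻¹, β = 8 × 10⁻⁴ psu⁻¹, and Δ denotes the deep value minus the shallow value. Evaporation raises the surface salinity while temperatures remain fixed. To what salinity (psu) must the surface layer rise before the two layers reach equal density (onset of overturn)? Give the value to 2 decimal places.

37.75 psu

Neutral buoyancy requires −α(T_deep − T_surf) + β(S_deep − S_surf′) = 0.
S_surf′ = S_deep − (α/β)·ΔT = 35.44 − (2.2 × 10⁻⁴/8 × 10⁻⁴)·(-8.4) = 37.7500 psu.
Increase required: 37.7500 − 35.32 = 2.4300 psu.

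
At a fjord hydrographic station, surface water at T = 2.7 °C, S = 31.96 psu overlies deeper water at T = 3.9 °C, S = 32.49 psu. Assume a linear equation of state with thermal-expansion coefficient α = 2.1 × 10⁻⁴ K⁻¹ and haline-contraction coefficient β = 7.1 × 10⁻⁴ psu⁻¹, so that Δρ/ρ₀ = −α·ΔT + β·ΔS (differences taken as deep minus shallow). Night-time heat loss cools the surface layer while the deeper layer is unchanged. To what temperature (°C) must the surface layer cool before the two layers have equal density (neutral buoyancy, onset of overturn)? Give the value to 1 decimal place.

2.1 °C

Neutral buoyancy requires Δρ = 0, i.e. −α(T_deep − T_surf′) + β(S_deep − S_surf) = 0.
T_surf′ = T_deep − (β/α)·ΔS = 3.9 − (7.1 × 10⁻⁴/2.1 × 10⁻⁴)·(+0.53) = 2.108 °C.
Cooling required: 2.7 − (2.108) = 0.592 °C.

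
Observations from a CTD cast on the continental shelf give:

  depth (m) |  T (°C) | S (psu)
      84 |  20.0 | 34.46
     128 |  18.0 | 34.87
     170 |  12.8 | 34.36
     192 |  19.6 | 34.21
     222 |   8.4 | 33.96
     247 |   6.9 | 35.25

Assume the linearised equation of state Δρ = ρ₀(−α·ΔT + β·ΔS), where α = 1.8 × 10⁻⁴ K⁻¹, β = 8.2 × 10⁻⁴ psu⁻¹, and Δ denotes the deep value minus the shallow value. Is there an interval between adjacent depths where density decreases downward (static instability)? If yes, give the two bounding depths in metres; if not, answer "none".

Evaluate Δρ/ρ₀ = −αΔT + βΔS across each adjacent pair:
  84–128 m: −αΔT+βΔS = −(1.8 × 10⁻⁴)(-2.0)+(8.2 × 10⁻⁴)(+0.41) = 7.0 × 10⁻⁴ → stable
  128–170 m: −αΔT+βΔS = −(1.8 × 10⁻⁴)(-5.2)+(8.2 × 10⁻⁴)(-0.51) = 5.2 × 10⁻⁴ → stable
  170–192 m: −αΔT+βΔS = −(1.8 × 10⁻⁴)(+6.8)+(8.2 × 10⁻⁴)(-0.15) = -1.3 × 10⁻³ → UNSTABLE
  192–222 m: −αΔT+βΔS = −(1.8 × 10⁻⁴)(-11.2)+(8.2 × 10⁻⁴)(-0.25) = 1.8 × 10⁻³ → stable
  222–247 m: −αΔT+βΔS = −(1.8 × 10⁻⁴)(-1.5)+(8.2 × 10⁻⁴)(+1.29) = 1.3 × 10⁻³ → stable
The 170–192 m interval has Δρ < 0: lighter water underlies denser water.

170–192 m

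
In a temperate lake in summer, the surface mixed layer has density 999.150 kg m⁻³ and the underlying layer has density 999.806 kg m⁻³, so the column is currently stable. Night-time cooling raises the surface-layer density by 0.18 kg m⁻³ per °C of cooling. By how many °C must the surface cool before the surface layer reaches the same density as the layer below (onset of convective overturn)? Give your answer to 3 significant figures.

3.64 °C

Density deficit of the surface layer: 999.806 − 999.150 = 0.656 kg m⁻³.
Required change = 0.656 / 0.18 = 3.64 °C.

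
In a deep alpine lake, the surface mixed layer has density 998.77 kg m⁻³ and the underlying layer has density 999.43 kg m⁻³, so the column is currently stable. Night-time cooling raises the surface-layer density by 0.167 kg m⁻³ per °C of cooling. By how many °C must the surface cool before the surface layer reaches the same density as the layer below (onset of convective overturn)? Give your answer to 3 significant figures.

Density deficit of the surface layer: 999.43 − 998.77 = 0.66 kg m⁻³.
Required change = 0.66 / 0.167 = 3.95 °C.

3.95 °C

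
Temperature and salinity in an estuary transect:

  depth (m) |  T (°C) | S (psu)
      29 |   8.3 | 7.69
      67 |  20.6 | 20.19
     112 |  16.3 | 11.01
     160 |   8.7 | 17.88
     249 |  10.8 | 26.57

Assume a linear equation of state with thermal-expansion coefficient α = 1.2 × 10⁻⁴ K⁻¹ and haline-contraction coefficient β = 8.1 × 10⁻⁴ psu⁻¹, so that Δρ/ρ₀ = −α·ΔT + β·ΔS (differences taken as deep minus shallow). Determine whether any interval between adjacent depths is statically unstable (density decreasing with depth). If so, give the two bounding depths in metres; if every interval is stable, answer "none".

Evaluate Δρ/ρ₀ = −αΔT + βΔS across each adjacent pair:
  29–67 m: −αΔT+βΔS = −(1.2 × 10⁻⁴)(+12.3)+(8.1 × 10⁻⁴)(+12.50) = 8.6 × 10⁻³ → stable
  67–112 m: −αΔT+βΔS = −(1.2 × 10⁻⁴)(-4.3)+(8.1 × 10⁻⁴)(-9.18) = -6.9 × 10⁻³ → UNSTABLE
  112–160 m: −αΔT+βΔS = −(1.2 × 10⁻⁴)(-7.6)+(8.1 × 10⁻⁴)(+6.87) = 6.5 × 10⁻³ → stable
  160–249 m: −αΔT+βΔS = −(1.2 × 10⁻⁴)(+2.1)+(8.1 × 10⁻⁴)(+8.69) = 6.8 × 10⁻³ → stable
The 67–112 m interval has Δρ < 0: lighter water underlies denser water.

67–112 m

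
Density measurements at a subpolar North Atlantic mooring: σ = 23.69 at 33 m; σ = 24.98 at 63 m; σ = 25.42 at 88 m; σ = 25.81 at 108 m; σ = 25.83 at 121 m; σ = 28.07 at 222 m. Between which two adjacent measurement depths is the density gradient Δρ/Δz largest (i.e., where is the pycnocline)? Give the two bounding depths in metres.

33–63 m

Compute the density gradient over each adjacent pair:
  33–63 m: Δρ/Δz = 1.29/30 = 0.043 kg m⁻⁴
  63–88 m: Δρ/Δz = 0.44/25 = 0.018 kg m⁻⁴
  88–108 m: Δρ/Δz = 0.39/20 = 0.019 kg m⁻⁴
  108–121 m: Δρ/Δz = 0.02/13 = 1.5 × 10⁻³ kg m⁻⁴
  121–222 m: Δρ/Δz = 2.24/101 = 0.022 kg m⁻⁴
The largest gradient is in the 33–63 m interval — the pycnocline.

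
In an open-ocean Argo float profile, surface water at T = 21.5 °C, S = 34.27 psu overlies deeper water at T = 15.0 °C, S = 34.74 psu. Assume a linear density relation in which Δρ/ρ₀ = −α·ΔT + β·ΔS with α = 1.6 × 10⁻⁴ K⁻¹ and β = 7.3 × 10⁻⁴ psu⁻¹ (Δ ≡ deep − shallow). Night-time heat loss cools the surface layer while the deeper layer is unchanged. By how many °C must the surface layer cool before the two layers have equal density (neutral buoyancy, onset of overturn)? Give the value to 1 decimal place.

Neutral buoyancy requires Δρ = 0, i.e. −α(T_deep − T_surf′) + β(S_deep − S_surf) = 0.
T_surf′ = T_deep − (β/α)·ΔS = 15.0 − (7.3 × 10⁻⁴/1.6 × 10⁻⁴)·(+0.47) = 12.856 °C.
Cooling required: 21.5 − (12.856) = 8.644 °C.

8.6 °C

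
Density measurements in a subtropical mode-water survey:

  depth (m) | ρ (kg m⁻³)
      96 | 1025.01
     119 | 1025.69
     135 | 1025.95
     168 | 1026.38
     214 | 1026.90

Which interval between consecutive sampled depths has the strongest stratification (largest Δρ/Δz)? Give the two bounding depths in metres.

96–119 m

Compute the density gradient over each adjacent pair:
  96–119 m: Δρ/Δz = 0.68/23 = 0.030 kg m⁻⁴
  119–135 m: Δρ/Δz = 0.26/16 = 0.016 kg m⁻⁴
  135–168 m: Δρ/Δz = 0.43/33 = 0.013 kg m⁻⁴
  168–214 m: Δρ/Δz = 0.52/46 = 0.011 kg m⁻⁴
The largest gradient is in the 96–119 m interval — the pycnocline.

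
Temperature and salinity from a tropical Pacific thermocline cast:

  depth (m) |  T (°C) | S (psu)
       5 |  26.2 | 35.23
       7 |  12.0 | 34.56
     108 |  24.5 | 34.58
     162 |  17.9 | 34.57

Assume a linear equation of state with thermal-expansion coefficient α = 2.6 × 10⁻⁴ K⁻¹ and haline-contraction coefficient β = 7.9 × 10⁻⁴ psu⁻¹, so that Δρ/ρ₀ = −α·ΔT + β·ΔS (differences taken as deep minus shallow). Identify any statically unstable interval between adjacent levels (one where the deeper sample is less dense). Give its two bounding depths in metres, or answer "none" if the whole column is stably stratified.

7–108 m

Evaluate Δρ/ρ₀ = −αΔT + βΔS across each adjacent pair:
  5–7 m: −αΔT+βΔS = −(2.6 × 10⁻⁴)(-14.2)+(7.9 × 10⁻⁴)(-0.67) = 3.2 × 10⁻³ → stable
  7–108 m: −αΔT+βΔS = −(2.6 × 10⁻⁴)(+12.5)+(7.9 × 10⁻⁴)(+0.02) = -3.2 × 10⁻³ → UNSTABLE
  108–162 m: −αΔT+βΔS = −(2.6 × 10⁻⁴)(-6.6)+(7.9 × 10⁻⁴)(-0.01) = 1.7 × 10⁻³ → stable
The 7–108 m interval has Δρ < 0: lighter water underlies denser water.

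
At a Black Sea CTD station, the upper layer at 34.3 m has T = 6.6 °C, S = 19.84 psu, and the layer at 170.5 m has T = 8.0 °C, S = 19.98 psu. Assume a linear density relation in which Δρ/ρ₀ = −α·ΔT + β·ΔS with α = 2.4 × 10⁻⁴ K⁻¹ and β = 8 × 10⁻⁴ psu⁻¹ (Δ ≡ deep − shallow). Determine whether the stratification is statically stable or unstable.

unstable

ΔT = 8.0 − 6.6 = +1.4 K and ΔS = 19.98 − 19.84 = +0.14 psu (deep − shallow).
−αΔT = -3.36 × 10⁻⁴; βΔS = 1.12 × 10⁻⁴; sum Δρ/ρ₀ = -2.24 × 10⁻⁴.
Δρ/ρ₀ < 0, so Δρ < 0: deeper water is lighter → statically unstable; the column would overturn.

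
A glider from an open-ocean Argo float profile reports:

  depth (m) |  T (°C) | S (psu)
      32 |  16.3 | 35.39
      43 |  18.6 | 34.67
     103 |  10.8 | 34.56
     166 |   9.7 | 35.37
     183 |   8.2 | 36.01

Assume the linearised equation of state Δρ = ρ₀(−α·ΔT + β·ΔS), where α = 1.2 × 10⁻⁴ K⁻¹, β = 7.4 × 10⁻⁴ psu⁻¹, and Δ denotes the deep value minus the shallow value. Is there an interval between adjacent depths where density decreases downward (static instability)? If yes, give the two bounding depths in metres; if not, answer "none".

Evaluate Δρ/ρ₀ = −αΔT + βΔS across each adjacent pair:
  32–43 m: −αΔT+βΔS = −(1.2 × 10⁻⁴)(+2.3)+(7.4 × 10⁻⁴)(-0.72) = -8.1 × 10⁻⁴ → UNSTABLE
  43–103 m: −αΔT+βΔS = −(1.2 × 10⁻⁴)(-7.8)+(7.4 × 10⁻⁴)(-0.11) = 8.5 × 10⁻⁴ → stable
  103–166 m: −αΔT+βΔS = −(1.2 × 10⁻⁴)(-1.1)+(7.4 × 10⁻⁴)(+0.81) = 7.3 × 10⁻⁴ → stable
  166–183 m: −αΔT+βΔS = −(1.2 × 10⁻⁴)(-1.5)+(7.4 × 10⁻⁴)(+0.64) = 6.5 × 10⁻⁴ → stable
The 32–43 m interval has Δρ < 0: lighter water underlies denser water.

32–43 m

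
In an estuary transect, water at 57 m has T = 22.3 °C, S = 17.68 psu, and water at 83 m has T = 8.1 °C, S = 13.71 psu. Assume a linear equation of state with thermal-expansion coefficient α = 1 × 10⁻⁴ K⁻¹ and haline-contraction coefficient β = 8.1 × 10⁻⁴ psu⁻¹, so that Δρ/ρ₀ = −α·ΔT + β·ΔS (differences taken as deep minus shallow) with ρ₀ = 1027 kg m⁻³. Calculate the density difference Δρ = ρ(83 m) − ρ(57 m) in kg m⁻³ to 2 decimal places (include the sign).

-1.84 kg m⁻³

ΔT = -14.2 K, ΔS = -3.97 psu (deep − shallow).
Δρ/ρ₀ = −(1 × 10⁻⁴)(-14.2) + (8.1 × 10⁻⁴)(-3.97) = -1.7957 × 10⁻³.
Δρ = 1027 × (-1.7957 × 10⁻³) = -1.84 kg m⁻³.
Negative Δρ: lighter below, statically unstable.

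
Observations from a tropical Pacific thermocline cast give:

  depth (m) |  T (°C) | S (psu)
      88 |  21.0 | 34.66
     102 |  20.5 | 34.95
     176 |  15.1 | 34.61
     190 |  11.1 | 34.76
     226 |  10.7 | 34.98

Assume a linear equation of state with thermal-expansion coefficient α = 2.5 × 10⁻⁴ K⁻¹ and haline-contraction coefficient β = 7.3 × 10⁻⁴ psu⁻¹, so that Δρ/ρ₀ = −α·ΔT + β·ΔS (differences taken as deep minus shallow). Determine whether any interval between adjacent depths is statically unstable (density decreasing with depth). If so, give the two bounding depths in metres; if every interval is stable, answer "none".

Evaluate Δρ/ρ₀ = −αΔT + βΔS across each adjacent pair:
  88–102 m: −αΔT+βΔS = −(2.5 × 10⁻⁴)(-0.5)+(7.3 × 10⁻⁴)(+0.29) = 3.4 × 10⁻⁴ → stable
  102–176 m: −αΔT+βΔS = −(2.5 × 10⁻⁴)(-5.4)+(7.3 × 10⁻⁴)(-0.34) = 1.1 × 10⁻³ → stable
  176–190 m: −αΔT+βΔS = −(2.5 × 10⁻⁴)(-4.0)+(7.3 × 10⁻⁴)(+0.15) = 1.1 × 10⁻³ → stable
  190–226 m: −αΔT+βΔS = −(2.5 × 10⁻⁴)(-0.4)+(7.3 × 10⁻⁴)(+0.22) = 2.6 × 10⁻⁴ → stable
Every interval has Δρ > 0: the column is stably stratified throughout.

none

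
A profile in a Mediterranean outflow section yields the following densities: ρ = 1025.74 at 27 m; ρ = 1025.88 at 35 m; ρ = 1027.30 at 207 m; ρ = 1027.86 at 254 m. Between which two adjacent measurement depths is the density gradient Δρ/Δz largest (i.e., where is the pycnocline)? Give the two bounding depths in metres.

27–35 m

Compute the density gradient over each adjacent pair:
  27–35 m: Δρ/Δz = 0.14/8 = 0.018 kg m⁻⁴
  35–207 m: Δρ/Δz = 1.42/172 = 8.3 × 10⁻³ kg m⁻⁴
  207–254 m: Δρ/Δz = 0.56/47 = 0.012 kg m⁻⁴
The largest gradient is in the 27–35 m interval — the pycnocline.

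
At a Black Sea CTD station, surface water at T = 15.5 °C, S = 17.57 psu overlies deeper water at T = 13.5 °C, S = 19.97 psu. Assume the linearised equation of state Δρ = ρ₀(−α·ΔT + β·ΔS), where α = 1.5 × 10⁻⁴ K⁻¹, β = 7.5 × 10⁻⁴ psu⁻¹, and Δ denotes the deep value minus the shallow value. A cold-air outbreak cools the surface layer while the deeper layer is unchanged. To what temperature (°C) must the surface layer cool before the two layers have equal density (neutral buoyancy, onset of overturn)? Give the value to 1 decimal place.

1.5 °C

Neutral buoyancy requires Δρ = 0, i.e. −α(T_deep − T_surf′) + β(S_deep − S_surf) = 0.
T_surf′ = T_deep − (β/α)·ΔS = 13.5 − (7.5 × 10⁻⁴/1.5 × 10⁻⁴)·(+2.40) = 1.500 °C.
Cooling required: 15.5 − (1.500) = 14.000 °C.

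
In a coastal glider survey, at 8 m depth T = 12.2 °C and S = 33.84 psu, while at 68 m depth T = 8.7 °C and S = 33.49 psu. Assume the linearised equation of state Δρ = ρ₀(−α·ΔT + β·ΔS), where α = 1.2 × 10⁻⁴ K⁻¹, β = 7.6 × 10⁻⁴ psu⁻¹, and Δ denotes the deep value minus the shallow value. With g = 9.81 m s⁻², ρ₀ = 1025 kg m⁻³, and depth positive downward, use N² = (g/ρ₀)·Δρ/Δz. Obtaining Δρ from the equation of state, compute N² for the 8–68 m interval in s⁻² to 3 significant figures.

2.52 × 10⁻⁵ s⁻²

ΔT = -3.5 K, ΔS = -0.35 psu (deep − shallow).
Δρ/ρ₀ = −αΔT + βΔS = 4.20 × 10⁻⁴ − 2.66 × 10⁻⁴ = 1.54 × 10⁻⁴, so Δρ ≈ 0.1578 kg m⁻³.
N² = (g/ρ₀)·Δρ/Δz = g·(Δρ/ρ₀)/Δz = 9.81 × 1.54 × 10⁻⁴ / 60 = 2.5179 × 10⁻⁵ s⁻² ≈ 2.52 × 10⁻⁵ s⁻².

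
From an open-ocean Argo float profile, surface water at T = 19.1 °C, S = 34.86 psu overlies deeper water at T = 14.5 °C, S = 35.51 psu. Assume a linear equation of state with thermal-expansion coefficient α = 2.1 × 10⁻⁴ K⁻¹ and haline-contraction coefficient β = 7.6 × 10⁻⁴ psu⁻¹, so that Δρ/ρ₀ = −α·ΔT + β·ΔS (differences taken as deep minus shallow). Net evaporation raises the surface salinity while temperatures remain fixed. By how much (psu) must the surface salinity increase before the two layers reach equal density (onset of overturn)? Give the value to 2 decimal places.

Neutral buoyancy requires −α(T_deep − T_surf) + β(S_deep − S_surf′) = 0.
S_surf′ = S_deep − (α/β)·ΔT = 35.51 − (2.1 × 10⁻⁴/7.6 × 10⁻⁴)·(-4.6) = 36.7811 psu.
Increase required: 36.7811 − 34.86 = 1.9211 psu.

1.92 psu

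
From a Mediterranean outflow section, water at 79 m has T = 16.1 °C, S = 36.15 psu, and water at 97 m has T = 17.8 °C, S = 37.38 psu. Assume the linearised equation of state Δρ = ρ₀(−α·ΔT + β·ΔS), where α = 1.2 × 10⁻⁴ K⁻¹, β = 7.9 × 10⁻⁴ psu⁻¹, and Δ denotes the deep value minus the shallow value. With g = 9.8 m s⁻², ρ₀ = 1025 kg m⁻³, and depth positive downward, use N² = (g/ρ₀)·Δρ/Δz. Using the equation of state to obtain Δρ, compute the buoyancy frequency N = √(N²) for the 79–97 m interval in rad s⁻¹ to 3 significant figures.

ΔT = +1.7 K, ΔS = +1.23 psu (deep − shallow).
Δρ/ρ₀ = −αΔT + βΔS = -2.04 × 10⁻⁴ + 9.717 × 10⁻⁴ = 7.677 × 10⁻⁴, so Δρ ≈ 0.7869 kg m⁻³.
N² = (g/ρ₀)·Δρ/Δz = g·(Δρ/ρ₀)/Δz = 9.8 × 7.677 × 10⁻⁴ / 18 = 4.1797 × 10⁻⁴ s⁻².
N = √(4.1797 × 10⁻⁴) = 0.020444 rad s⁻¹ ≈ 0.0204 rad s⁻¹.

0.0204 rad s⁻¹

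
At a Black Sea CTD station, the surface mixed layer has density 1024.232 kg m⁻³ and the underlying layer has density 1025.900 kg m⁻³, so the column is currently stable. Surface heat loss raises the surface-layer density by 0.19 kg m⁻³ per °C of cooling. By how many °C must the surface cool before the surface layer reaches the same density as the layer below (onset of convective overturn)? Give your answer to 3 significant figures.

Density deficit of the surface layer: 1025.900 − 1024.232 = 1.668 kg m⁻³.
Required change = 1.668 / 0.19 = 8.78 °C.

8.78 °C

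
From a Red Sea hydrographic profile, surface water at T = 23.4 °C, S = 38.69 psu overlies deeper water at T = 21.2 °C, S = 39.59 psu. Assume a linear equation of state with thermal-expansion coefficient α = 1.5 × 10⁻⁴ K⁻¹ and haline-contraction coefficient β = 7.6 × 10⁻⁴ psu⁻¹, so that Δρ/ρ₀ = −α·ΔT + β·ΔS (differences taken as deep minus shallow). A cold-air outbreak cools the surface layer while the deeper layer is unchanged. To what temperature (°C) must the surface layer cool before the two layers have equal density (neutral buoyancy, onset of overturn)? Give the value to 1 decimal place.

16.6 °C

Neutral buoyancy requires Δρ = 0, i.e. −α(T_deep − T_surf′) + β(S_deep − S_surf) = 0.
T_surf′ = T_deep − (β/α)·ΔS = 21.2 − (7.6 × 10⁻⁴/1.5 × 10⁻⁴)·(+0.90) = 16.640 °C.
Cooling required: 23.4 − (16.640) = 6.760 °C.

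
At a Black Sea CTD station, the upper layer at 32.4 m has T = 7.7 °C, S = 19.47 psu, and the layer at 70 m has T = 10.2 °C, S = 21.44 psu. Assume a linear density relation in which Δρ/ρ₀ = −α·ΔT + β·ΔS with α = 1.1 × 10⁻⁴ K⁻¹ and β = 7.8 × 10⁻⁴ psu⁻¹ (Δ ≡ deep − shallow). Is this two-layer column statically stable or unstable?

ΔT = 10.2 − 7.7 = +2.5 K and ΔS = 21.44 − 19.47 = +1.97 psu (deep − shallow).
−αΔT = -2.75 × 10⁻⁴; βΔS = 1.5366 × 10⁻³; sum Δρ/ρ₀ = 1.2616 × 10⁻³.
Δρ/ρ₀ > 0, so Δρ > 0: deeper water is denser → statically stable.

stable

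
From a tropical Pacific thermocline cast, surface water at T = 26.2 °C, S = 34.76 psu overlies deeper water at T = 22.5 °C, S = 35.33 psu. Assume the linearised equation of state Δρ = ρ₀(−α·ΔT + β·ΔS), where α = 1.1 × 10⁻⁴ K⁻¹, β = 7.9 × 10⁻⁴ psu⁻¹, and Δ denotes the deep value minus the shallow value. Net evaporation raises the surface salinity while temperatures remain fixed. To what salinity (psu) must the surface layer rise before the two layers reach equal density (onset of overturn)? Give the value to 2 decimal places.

Neutral buoyancy requires −α(T_deep − T_surf) + β(S_deep − S_surf′) = 0.
S_surf′ = S_deep − (α/β)·ΔT = 35.33 − (1.1 × 10⁻⁴/7.9 × 10⁻⁴)·(-3.7) = 35.8452 psu.
Increase required: 35.8452 − 34.76 = 1.0852 psu.

35.85 psu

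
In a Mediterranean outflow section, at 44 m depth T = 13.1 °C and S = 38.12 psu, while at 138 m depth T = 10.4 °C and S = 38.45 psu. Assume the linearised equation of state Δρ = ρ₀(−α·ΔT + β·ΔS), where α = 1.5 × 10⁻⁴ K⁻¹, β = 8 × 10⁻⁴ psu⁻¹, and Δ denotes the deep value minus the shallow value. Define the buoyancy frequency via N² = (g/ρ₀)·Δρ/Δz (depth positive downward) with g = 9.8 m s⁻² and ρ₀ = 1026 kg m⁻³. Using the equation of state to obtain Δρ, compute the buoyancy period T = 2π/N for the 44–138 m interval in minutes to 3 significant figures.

ΔT = -2.7 K, ΔS = +0.33 psu (deep − shallow).
Δρ/ρ₀ = −αΔT + βΔS = 4.05 × 10⁻⁴ + 2.64 × 10⁻⁴ = 6.69 × 10⁻⁴, so Δρ ≈ 0.6864 kg m⁻³.
N² = (g/ρ₀)·Δρ/Δz = g·(Δρ/ρ₀)/Δz = 9.8 × 6.69 × 10⁻⁴ / 94 = 6.9747 × 10⁻⁵ s⁻².
N = √(6.9747 × 10⁻⁵) = 8.3515 × 10⁻³ rad s⁻¹ → T = 2π/N = 752.34 s = 12.539 min ≈ 12.5 min.

12.5 min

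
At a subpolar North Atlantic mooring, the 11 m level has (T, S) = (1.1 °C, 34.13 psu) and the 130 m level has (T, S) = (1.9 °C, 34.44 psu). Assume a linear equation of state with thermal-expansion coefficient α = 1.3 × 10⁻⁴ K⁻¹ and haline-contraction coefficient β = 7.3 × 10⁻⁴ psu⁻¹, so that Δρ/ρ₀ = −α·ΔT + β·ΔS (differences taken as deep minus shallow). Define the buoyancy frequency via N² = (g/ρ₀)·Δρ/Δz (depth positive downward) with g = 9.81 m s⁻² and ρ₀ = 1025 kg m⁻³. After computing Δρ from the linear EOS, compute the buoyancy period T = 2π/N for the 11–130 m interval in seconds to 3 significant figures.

1.98 × 10³ s

ΔT = +0.8 K, ΔS = +0.31 psu (deep − shallow).
Δρ/ρ₀ = −αΔT + βΔS = -1.04 × 10⁻⁴ + 2.263 × 10⁻⁴ = 1.223 × 10⁻⁴, so Δρ ≈ 0.1254 kg m⁻³.
N² = (g/ρ₀)·Δρ/Δz = g·(Δρ/ρ₀)/Δz = 9.81 × 1.223 × 10⁻⁴ / 119 = 1.0082 × 10⁻⁵ s⁻².
N = √(1.0082 × 10⁻⁵) = 3.1752 × 10⁻³ rad s⁻¹ → T = 2π/N = 1.9788 × 10³ s ≈ 1.98 × 10³ s.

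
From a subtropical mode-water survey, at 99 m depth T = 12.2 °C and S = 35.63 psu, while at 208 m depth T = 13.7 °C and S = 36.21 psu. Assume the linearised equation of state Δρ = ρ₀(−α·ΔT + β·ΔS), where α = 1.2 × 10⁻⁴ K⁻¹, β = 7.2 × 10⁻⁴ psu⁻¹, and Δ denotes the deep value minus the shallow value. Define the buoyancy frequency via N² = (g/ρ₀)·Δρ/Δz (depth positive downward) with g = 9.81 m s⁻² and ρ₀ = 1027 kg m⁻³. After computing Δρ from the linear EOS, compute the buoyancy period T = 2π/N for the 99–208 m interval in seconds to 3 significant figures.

ΔT = +1.5 K, ΔS = +0.58 psu (deep − shallow).
Δρ/ρ₀ = −αΔT + βΔS = -1.80 × 10⁻⁴ + 4.176 × 10⁻⁴ = 2.376 × 10⁻⁴, so Δρ ≈ 0.2440 kg m⁻³.
N² = (g/ρ₀)·Δρ/Δz = g·(Δρ/ρ₀)/Δz = 9.81 × 2.376 × 10⁻⁴ / 109 = 2.1384 × 10⁻⁵ s⁻².
N = √(2.1384 × 10⁻⁵) = 4.6243 × 10⁻³ rad s⁻¹ → T = 2π/N = 1.3587 × 10³ s ≈ 1.36 × 10³ s.

1.36 × 10³ s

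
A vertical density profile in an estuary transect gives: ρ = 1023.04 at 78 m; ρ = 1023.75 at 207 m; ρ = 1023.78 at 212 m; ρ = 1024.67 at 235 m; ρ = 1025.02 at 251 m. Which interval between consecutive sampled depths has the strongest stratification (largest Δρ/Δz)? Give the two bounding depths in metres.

212–235 m

Compute the density gradient over each adjacent pair:
  78–207 m: Δρ/Δz = 0.71/129 = 5.5 × 10⁻³ kg m⁻⁴
  207–212 m: Δρ/Δz = 0.03/5 = 6.0 × 10⁻³ kg m⁻⁴
  212–235 m: Δρ/Δz = 0.89/23 = 0.039 kg m⁻⁴
  235–251 m: Δρ/Δz = 0.35/16 = 0.022 kg m⁻⁴
The largest gradient is in the 212–235 m interval — the pycnocline.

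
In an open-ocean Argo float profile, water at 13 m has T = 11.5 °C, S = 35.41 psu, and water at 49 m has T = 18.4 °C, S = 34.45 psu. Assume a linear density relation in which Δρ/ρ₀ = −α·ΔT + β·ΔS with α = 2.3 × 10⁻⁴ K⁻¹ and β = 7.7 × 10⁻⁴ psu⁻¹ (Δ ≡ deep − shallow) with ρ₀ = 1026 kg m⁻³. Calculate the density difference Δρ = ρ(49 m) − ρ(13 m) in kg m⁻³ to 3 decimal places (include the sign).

-2.387 kg m⁻³

ΔT = +6.9 K, ΔS = -0.96 psu (deep − shallow).
Δρ/ρ₀ = −(2.3 × 10⁻⁴)(+6.9) + (7.7 × 10⁻⁴)(-0.96) = -2.3262 × 10⁻³.
Δρ = 1026 × (-2.3262 × 10⁻³) = -2.387 kg m⁻³.
Negative Δρ: lighter below, statically unstable.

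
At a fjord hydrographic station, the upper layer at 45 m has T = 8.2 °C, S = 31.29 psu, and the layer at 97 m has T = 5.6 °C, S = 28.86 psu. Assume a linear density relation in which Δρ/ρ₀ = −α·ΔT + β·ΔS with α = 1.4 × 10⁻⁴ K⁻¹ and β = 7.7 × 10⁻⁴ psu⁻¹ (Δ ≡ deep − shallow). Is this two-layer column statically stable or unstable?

unstable

ΔT = 5.6 − 8.2 = -2.6 K and ΔS = 28.86 − 31.29 = -2.43 psu (deep − shallow).
−αΔT = 3.64 × 10⁻⁴; βΔS = -1.8711 × 10⁻³; sum Δρ/ρ₀ = -1.5071 × 10⁻³.
Δρ/ρ₀ < 0, so Δρ < 0: deeper water is lighter → statically unstable; the column would overturn.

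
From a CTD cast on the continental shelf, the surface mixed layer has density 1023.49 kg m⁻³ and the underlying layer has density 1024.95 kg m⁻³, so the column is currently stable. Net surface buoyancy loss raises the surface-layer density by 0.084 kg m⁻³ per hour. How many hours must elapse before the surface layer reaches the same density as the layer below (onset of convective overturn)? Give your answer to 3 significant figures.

17.4 hours

Density deficit of the surface layer: 1024.95 − 1023.49 = 1.46 kg m⁻³.
Required change = 1.46 / 0.084 = 17.4 hours.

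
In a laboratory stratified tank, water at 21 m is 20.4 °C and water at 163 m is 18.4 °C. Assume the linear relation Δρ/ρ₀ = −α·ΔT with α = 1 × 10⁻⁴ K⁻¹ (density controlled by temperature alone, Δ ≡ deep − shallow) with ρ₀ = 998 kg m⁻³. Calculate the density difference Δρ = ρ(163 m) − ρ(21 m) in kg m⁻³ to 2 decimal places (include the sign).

ΔT = -2.0 K, Δρ/ρ₀ = −αΔT = 2.00 × 10⁻⁴.
Δρ = 998 × (2.00 × 10⁻⁴) = +0.20 kg m⁻³.
Positive Δρ: denser below, stable.

+0.20 kg m⁻³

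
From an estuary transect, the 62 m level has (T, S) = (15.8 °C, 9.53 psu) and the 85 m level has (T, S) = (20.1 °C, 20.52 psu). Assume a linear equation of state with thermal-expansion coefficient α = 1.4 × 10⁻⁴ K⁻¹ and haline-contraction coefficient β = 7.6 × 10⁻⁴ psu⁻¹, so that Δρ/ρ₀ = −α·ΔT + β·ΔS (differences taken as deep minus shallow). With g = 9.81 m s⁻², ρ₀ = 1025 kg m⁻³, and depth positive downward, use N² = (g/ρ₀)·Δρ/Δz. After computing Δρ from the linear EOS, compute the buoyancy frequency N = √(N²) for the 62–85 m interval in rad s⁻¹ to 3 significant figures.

0.0575 rad s⁻¹

ΔT = +4.3 K, ΔS = +10.99 psu (deep − shallow).
Δρ/ρ₀ = −αΔT + βΔS = -6.02 × 10⁻⁴ + 8.3524 × 10⁻³ = 7.7504 × 10⁻³, so Δρ ≈ 7.944 kg m⁻³.
N² = (g/ρ₀)·Δρ/Δz = g·(Δρ/ρ₀)/Δz = 9.81 × 7.7504 × 10⁻³ / 23 = 3.3057 × 10⁻³ s⁻².
N = √(3.3057 × 10⁻³) = 0.057495 rad s⁻¹ ≈ 0.0575 rad s⁻¹.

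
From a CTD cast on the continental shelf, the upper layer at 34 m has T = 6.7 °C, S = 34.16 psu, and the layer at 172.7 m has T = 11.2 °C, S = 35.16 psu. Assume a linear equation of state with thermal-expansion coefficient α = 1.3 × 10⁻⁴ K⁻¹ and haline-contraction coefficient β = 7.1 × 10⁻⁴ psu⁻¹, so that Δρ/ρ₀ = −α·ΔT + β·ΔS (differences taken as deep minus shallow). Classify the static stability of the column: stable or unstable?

stable

ΔT = 11.2 − 6.7 = +4.5 K and ΔS = 35.16 − 34.16 = +1.00 psu (deep − shallow).
−αΔT = -5.85 × 10⁻⁴; βΔS = 7.10 × 10⁻⁴; sum Δρ/ρ₀ = 1.25 × 10⁻⁴.
Δρ/ρ₀ > 0, so Δρ > 0: deeper water is denser → statically stable.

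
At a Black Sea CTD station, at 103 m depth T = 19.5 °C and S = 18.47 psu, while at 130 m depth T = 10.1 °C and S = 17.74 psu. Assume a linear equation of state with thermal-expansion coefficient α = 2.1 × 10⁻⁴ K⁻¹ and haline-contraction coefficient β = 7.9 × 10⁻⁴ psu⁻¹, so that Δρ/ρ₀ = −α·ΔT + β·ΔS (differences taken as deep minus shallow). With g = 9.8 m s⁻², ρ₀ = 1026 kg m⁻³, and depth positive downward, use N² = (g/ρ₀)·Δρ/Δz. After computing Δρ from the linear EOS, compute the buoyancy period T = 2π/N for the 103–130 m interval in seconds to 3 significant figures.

279 s

ΔT = -9.4 K, ΔS = -0.73 psu (deep − shallow).
Δρ/ρ₀ = −αΔT + βΔS = 1.974 × 10⁻³ − 5.767 × 10⁻⁴ = 1.3973 × 10⁻³, so Δρ ≈ 1.434 kg m⁻³.
N² = (g/ρ₀)·Δρ/Δz = g·(Δρ/ρ₀)/Δz = 9.8 × 1.3973 × 10⁻³ / 27 = 5.0717 × 10⁻⁴ s⁻².
N = √(5.0717 × 10⁻⁴) = 0.022520 rad s⁻¹ → T = 2π/N = 279.00 s ≈ 279 s.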